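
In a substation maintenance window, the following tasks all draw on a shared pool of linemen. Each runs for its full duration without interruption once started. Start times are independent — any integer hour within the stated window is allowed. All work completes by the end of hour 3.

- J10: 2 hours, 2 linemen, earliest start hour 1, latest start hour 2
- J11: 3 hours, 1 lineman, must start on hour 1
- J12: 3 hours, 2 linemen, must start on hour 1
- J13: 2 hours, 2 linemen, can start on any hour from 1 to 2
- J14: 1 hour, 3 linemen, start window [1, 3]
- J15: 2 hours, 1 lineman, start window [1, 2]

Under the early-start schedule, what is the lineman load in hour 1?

11

At early start, hour 1 has: J10, J11, J12, J13, J14, J15.
Demand: 2 + 1 + 2 + 2 + 3 + 1 = 11.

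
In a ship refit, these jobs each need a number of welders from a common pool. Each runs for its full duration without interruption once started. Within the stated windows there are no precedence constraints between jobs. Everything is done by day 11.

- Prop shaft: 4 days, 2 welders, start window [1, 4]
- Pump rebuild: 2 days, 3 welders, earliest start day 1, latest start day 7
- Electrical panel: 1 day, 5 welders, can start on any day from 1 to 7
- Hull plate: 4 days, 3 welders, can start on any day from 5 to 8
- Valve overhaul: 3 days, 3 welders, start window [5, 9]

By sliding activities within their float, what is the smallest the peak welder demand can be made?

Early-start (Prop shaft@1, Pump rebuild@1, Electrical panel@1, Hull plate@5, Valve overhaul@5) gives peak 10: d1:10  d2:5  d3:2  d4:2  d5:6  d6:6  d7:6  d8:3  d9:0  d10:0  d11:0.
Shift Prop shaft→2, Pump rebuild→2, Valve overhaul→9.
Schedule Prop shaft@2, Pump rebuild@2, Electrical panel@1, Hull plate@5, Valve overhaul@9: d1:5  d2:5  d3:5  d4:2  d5:5  d6:3  d7:3  d8:3  d9:3  d10:3  d11:3 — peak 5.

5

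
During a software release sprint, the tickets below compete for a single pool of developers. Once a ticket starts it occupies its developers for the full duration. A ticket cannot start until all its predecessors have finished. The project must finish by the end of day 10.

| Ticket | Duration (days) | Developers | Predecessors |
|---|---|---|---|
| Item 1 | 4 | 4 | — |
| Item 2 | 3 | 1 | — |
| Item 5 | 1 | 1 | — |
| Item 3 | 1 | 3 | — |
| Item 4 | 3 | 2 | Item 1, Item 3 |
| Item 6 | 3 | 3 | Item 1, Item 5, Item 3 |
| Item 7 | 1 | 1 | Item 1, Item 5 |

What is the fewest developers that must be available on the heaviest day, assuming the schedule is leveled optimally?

Early-start (Item 1@1, Item 2@1, Item 5@1, Item 3@1, Item 4@5, Item 6@5, Item 7@5) gives peak 9: d1:9  d2:5  d3:5  d4:4  d5:6  d6:5  d7:5  d8:0  d9:0  d10:0.
Shift Item 5→4, Item 3→5, Item 4→6, Item 6→6.
Schedule Item 1@1, Item 2@1, Item 5@4, Item 3@5, Item 4@6, Item 6@6, Item 7@5: d1:5  d2:5  d3:5  d4:5  d5:4  d6:5  d7:5  d8:5  d9:0  d10:0 — peak 5.

5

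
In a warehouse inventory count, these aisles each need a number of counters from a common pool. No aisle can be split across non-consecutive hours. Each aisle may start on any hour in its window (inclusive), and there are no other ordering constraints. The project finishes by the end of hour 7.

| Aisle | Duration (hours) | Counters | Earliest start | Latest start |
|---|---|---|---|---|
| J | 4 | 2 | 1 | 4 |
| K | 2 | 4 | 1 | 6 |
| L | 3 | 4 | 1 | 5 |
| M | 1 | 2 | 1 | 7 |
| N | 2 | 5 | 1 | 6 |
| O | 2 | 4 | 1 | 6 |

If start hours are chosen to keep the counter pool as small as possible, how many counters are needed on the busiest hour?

Early-start (J@1, K@1, L@1, M@1, N@1, O@1) gives peak 21: h1:21  h2:19  h3:6  h4:2  h5:0  h6:0  h7:0.
Shift L→5, N→3, O→5.
Schedule J@1, K@1, L@5, M@1, N@3, O@5: h1:8  h2:6  h3:7  h4:7  h5:8  h6:8  h7:4 — peak 8.

8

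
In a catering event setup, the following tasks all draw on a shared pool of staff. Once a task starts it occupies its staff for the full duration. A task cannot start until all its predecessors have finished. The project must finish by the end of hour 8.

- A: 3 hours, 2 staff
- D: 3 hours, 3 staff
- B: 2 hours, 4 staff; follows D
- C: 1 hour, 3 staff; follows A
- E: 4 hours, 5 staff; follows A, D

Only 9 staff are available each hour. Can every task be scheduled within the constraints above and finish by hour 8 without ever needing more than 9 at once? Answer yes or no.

yes

Schedule A@1, D@1, B@4, C@4, E@5: h1:5  h2:5  h3:5  h4:7  h5:9  h6:5  h7:5  h8:5 — peak 9 ≤ 9.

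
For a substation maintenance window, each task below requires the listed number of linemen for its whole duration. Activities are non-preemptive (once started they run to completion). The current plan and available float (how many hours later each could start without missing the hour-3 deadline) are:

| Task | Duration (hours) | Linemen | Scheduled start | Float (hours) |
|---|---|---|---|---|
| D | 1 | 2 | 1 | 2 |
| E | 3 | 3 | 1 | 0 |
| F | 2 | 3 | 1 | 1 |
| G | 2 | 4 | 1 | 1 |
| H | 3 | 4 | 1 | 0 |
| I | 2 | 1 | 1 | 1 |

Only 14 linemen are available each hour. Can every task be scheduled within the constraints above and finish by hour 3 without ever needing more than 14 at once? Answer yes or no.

no

The minimum achievable peak is 15; 14 < 15, so no feasible schedule stays within the cap.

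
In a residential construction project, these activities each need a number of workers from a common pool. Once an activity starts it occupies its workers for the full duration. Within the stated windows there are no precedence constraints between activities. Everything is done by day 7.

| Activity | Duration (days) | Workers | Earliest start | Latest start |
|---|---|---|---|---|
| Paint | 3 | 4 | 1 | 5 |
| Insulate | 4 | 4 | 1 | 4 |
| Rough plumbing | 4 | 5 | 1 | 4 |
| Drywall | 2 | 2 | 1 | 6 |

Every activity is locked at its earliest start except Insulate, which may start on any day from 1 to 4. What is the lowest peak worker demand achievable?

Insulate@1: d1:15  d2:15  d3:13  d4:9  d5:0  d6:0  d7:0 → peak 15
Insulate@2: d1:11  d2:15  d3:13  d4:9  d5:4  d6:0  d7:0 → peak 15
Insulate@3: d1:11  d2:11  d3:13  d4:9  d5:4  d6:4  d7:0 → peak 13
Insulate@4: d1:11  d2:11  d3:9  d4:9  d5:4  d6:4  d7:4 → peak 11
Best is Insulate@4, peak 11.

11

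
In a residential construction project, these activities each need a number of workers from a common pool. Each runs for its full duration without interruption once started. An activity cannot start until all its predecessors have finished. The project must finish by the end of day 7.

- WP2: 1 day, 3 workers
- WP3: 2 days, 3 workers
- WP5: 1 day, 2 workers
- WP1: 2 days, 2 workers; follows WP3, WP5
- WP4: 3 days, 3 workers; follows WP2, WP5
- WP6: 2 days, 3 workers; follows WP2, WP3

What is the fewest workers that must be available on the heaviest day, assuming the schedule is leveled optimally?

6

Early-start (WP2@1, WP3@1, WP5@1, WP1@3, WP4@2, WP6@3) gives peak 8: d1:8  d2:6  d3:8  d4:8  d5:0  d6:0  d7:0.
Shift WP5→2, WP4→3, WP6→5.
Schedule WP2@1, WP3@1, WP5@2, WP1@3, WP4@3, WP6@5: d1:6  d2:5  d3:5  d4:5  d5:6  d6:3  d7:0 — peak 6.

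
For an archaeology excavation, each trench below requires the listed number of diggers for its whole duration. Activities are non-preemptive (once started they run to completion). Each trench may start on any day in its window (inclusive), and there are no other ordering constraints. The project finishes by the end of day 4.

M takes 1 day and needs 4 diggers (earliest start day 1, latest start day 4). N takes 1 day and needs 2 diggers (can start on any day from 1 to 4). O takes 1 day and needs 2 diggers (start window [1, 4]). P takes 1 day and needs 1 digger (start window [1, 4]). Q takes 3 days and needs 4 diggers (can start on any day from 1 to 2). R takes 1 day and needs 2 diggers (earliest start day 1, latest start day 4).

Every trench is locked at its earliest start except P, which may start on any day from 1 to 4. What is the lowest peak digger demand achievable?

P@1: d1:15  d2:4  d3:4  d4:0 → peak 15
P@2: d1:14  d2:5  d3:4  d4:0 → peak 14
P@3: d1:14  d2:4  d3:5  d4:0 → peak 14
P@4: d1:14  d2:4  d3:4  d4:1 → peak 14
Best is P@2, peak 14.

14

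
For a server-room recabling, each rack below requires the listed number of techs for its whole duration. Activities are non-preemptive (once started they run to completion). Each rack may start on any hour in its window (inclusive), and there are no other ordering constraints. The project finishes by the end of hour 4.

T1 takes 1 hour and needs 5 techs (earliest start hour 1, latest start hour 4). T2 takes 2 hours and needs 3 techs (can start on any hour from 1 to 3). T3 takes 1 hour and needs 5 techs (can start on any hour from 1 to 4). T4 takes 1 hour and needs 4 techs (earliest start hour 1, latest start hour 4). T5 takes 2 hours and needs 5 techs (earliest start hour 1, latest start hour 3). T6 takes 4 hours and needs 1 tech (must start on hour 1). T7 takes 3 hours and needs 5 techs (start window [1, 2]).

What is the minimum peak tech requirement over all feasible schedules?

14

Early-start (T1@1, T2@1, T3@1, T4@1, T5@1, T6@1, T7@1) gives peak 28: h1:28  h2:14  h3:6  h4:1.
Shift T4→2, T5→3, T7→2.
Schedule T1@1, T2@1, T3@1, T4@2, T5@3, T6@1, T7@2: h1:14  h2:13  h3:11  h4:11 — peak 14.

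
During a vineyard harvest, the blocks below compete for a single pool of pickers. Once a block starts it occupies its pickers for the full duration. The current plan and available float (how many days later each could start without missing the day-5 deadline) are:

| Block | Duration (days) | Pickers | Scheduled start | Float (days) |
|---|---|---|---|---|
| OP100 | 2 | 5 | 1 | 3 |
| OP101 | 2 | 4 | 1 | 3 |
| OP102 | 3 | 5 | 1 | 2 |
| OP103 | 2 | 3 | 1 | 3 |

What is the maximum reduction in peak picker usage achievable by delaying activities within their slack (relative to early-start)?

8

Early-start peak: d1:17  d2:17  d3:5  d4:0  d5:0 ⇒ 17.
Leveled (OP100@1, OP101@1, OP102@3, OP103@3): d1:9  d2:9  d3:8  d4:8  d5:5 ⇒ 9.
Reduction 17 − 9 = 8.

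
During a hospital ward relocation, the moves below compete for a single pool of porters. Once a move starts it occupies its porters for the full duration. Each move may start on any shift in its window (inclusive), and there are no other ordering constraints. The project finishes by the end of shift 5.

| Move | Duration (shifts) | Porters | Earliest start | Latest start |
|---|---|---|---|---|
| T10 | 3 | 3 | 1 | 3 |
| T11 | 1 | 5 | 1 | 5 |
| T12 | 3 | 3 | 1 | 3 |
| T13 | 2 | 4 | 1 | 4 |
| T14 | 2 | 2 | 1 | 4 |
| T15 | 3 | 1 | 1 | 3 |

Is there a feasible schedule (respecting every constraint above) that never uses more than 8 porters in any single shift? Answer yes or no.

no

The minimum achievable peak is 9; 8 < 9, so no feasible schedule stays within the cap.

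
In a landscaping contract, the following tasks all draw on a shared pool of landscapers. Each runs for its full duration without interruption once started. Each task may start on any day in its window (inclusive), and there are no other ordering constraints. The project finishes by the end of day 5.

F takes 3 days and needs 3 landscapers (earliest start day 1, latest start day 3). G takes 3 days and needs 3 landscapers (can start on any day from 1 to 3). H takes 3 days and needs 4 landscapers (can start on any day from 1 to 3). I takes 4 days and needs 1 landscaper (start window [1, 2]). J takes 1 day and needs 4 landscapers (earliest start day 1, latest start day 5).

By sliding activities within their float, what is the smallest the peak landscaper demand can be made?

Early-start (F@1, G@1, H@1, I@1, J@1) gives peak 15: d1:15  d2:11  d3:11  d4:1  d5:0.
Shift J→4.
Schedule F@1, G@1, H@1, I@1, J@4: d1:11  d2:11  d3:11  d4:5  d5:0 — peak 11.

11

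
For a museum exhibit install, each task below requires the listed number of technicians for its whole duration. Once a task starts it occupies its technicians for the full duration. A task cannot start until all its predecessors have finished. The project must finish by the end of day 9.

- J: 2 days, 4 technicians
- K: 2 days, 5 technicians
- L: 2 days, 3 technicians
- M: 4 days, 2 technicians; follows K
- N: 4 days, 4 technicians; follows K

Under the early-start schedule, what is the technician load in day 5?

6

At early start, day 5 has: M, N.
Demand: 2 + 4 = 6.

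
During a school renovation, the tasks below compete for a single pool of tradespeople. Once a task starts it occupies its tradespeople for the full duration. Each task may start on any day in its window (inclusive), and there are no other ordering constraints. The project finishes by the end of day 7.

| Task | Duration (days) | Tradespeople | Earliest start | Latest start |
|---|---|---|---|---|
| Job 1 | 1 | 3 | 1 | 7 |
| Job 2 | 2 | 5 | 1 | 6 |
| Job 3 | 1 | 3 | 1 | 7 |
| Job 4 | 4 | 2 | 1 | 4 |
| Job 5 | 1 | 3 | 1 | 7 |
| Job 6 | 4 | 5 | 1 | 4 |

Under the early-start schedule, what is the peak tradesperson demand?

21

Early-start schedule: Job 1@1, Job 2@1, Job 3@1, Job 4@1, Job 5@1, Job 6@1.
Load per day: day 1: 21, day 2: 12, day 3: 7, day 4: 7, day 5: 0, day 6: 0, day 7: 0.
Peak is 21.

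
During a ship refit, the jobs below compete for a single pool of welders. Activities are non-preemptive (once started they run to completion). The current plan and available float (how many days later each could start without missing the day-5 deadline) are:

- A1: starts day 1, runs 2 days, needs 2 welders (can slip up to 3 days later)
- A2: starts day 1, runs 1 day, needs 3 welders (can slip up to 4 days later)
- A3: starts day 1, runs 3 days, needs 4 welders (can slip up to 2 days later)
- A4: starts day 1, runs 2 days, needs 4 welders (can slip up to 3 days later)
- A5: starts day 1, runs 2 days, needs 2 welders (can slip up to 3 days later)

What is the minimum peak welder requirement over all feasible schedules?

7

Early-start (A1@1, A2@1, A3@1, A4@1, A5@1) gives peak 15: d1:15  d2:12  d3:4  d4:0  d5:0.
Shift A2→3, A4→4, A5→4.
Schedule A1@1, A2@3, A3@1, A4@4, A5@4: d1:6  d2:6  d3:7  d4:6  d5:6 — peak 7.
Total welder-days = 31 over 5 days ⇒ peak ≥ ⌈31/5⌉ = 7, so 7 is optimal.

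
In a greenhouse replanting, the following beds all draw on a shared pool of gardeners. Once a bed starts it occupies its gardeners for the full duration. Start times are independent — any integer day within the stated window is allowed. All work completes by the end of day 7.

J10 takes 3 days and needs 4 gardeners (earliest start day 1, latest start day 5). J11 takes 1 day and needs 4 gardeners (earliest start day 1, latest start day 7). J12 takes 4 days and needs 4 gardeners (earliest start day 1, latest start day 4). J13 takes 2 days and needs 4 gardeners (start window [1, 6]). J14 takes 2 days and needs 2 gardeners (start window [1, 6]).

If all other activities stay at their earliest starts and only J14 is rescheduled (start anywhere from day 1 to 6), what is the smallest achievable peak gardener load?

16

J14@1: d1:18  d2:14  d3:8  d4:4  d5:0  d6:0  d7:0 → peak 18
J14@2: d1:16  d2:14  d3:10  d4:4  d5:0  d6:0  d7:0 → peak 16
J14@3: d1:16  d2:12  d3:10  d4:6  d5:0  d6:0  d7:0 → peak 16
J14@4: d1:16  d2:12  d3:8  d4:6  d5:2  d6:0  d7:0 → peak 16
J14@5: d1:16  d2:12  d3:8  d4:4  d5:2  d6:2  d7:0 → peak 16
J14@6: d1:16  d2:12  d3:8  d4:4  d5:0  d6:2  d7:2 → peak 16
Best is J14@2, peak 16.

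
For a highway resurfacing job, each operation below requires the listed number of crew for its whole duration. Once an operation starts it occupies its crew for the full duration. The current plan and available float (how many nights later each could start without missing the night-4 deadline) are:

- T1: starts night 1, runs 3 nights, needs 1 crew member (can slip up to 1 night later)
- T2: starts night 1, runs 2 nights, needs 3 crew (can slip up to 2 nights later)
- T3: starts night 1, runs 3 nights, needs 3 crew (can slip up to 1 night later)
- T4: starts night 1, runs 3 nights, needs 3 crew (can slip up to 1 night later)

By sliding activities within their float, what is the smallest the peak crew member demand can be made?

10

Schedule T1@1, T2@1, T3@1, T4@1: n1:10  n2:10  n3:7  n4:0 — peak 10.
No arrangement of the 24 feasible schedules does better.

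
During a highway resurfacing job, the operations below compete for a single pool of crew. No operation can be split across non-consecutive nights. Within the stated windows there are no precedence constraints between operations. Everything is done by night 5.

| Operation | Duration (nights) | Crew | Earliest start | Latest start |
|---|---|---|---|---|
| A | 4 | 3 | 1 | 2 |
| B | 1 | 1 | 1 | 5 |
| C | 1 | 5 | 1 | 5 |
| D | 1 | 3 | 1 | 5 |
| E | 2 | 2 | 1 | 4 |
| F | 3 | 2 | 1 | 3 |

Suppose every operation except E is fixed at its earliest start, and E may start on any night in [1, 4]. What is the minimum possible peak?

14

E@1: n1:16  n2:7  n3:5  n4:3  n5:0 → peak 16
E@2: n1:14  n2:7  n3:7  n4:3  n5:0 → peak 14
E@3: n1:14  n2:5  n3:7  n4:5  n5:0 → peak 14
E@4: n1:14  n2:5  n3:5  n4:5  n5:2 → peak 14
Best is E@2, peak 14.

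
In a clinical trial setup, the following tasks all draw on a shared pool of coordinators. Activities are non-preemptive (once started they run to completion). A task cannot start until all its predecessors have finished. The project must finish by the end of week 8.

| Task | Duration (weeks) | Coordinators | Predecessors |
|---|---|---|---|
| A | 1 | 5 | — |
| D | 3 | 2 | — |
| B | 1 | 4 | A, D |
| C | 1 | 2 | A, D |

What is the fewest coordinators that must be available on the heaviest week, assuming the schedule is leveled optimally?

Early-start (A@1, D@1, B@4, C@4) gives peak 7: w1:7  w2:2  w3:2  w4:6  w5:0  w6:0  w7:0  w8:0.
Shift D→2, B→5, C→6.
Schedule A@1, D@2, B@5, C@6: w1:5  w2:2  w3:2  w4:2  w5:4  w6:2  w7:0  w8:0 — peak 5.

5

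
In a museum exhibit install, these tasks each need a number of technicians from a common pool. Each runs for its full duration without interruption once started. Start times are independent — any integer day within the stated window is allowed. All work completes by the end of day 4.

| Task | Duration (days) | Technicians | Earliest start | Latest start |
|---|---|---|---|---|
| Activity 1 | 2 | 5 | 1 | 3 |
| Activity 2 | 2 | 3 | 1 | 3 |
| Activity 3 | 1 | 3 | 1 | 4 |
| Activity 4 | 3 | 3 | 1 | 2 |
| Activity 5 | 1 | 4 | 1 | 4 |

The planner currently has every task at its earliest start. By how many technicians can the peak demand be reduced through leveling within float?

Early-start peak: d1:18  d2:11  d3:3  d4:0 ⇒ 18.
Leveled (Activity 1@1, Activity 2@3, Activity 3@3, Activity 4@1, Activity 5@4): d1:8  d2:8  d3:9  d4:7 ⇒ 9.
Reduction 18 − 9 = 9.

9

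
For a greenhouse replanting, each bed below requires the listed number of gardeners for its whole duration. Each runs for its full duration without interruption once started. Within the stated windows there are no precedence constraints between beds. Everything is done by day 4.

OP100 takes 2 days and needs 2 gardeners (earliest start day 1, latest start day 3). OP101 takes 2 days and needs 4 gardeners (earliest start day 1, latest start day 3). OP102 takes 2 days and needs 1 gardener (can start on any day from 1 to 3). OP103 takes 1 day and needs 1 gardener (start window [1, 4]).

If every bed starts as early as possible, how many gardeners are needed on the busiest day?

Early-start schedule: OP100@1, OP101@1, OP102@1, OP103@1.
Load per day: day 1: 8, day 2: 7, day 3: 0, day 4: 0.
Peak is 8.

8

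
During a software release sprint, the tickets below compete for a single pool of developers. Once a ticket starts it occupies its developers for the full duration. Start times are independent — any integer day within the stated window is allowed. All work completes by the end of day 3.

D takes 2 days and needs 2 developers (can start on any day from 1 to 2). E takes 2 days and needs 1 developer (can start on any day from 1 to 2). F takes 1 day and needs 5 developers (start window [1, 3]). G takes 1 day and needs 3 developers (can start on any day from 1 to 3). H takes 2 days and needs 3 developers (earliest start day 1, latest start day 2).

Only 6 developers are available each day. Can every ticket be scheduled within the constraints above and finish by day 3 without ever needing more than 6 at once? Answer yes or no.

no

Total developer-days = 20; over 3 days the average is 20/3 > 6, so some day must exceed 6.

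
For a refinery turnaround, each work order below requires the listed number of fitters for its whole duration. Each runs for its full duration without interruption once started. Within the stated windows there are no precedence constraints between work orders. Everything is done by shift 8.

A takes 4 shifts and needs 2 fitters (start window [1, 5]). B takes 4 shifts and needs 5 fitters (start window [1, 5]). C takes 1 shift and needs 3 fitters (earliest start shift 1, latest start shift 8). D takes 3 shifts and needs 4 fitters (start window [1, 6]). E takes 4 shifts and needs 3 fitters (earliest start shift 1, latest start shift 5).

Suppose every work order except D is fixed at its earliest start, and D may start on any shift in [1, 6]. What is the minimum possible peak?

13

D@1: s1:17  s2:14  s3:14  s4:10  s5:0  s6:0  s7:0  s8:0 → peak 17
D@2: s1:13  s2:14  s3:14  s4:14  s5:0  s6:0  s7:0  s8:0 → peak 14
D@3: s1:13  s2:10  s3:14  s4:14  s5:4  s6:0  s7:0  s8:0 → peak 14
D@4: s1:13  s2:10  s3:10  s4:14  s5:4  s6:4  s7:0  s8:0 → peak 14
D@5: s1:13  s2:10  s3:10  s4:10  s5:4  s6:4  s7:4  s8:0 → peak 13
D@6: s1:13  s2:10  s3:10  s4:10  s5:0  s6:4  s7:4  s8:4 → peak 13
Best is D@5, peak 13.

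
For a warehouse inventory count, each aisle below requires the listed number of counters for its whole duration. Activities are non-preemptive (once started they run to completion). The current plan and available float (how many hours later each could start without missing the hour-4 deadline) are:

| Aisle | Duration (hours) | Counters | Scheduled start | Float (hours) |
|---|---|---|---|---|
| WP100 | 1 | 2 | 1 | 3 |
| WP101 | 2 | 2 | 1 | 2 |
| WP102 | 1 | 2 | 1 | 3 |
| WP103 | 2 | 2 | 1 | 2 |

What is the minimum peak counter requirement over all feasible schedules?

4

Early-start (WP100@1, WP101@1, WP102@1, WP103@1) gives peak 8: h1:8  h2:4  h3:0  h4:0.
Shift WP102→2, WP103→3.
Schedule WP100@1, WP101@1, WP102@2, WP103@3: h1:4  h2:4  h3:2  h4:2 — peak 4.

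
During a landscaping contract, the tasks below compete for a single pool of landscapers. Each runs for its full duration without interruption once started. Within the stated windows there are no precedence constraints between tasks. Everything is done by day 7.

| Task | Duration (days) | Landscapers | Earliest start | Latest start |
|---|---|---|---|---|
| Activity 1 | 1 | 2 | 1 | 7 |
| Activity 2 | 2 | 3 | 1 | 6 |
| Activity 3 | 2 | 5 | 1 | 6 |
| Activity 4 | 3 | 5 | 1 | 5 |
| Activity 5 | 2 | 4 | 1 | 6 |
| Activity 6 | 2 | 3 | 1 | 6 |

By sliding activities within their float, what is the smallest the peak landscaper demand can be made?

Early-start (Activity 1@1, Activity 2@1, Activity 3@1, Activity 4@1, Activity 5@1, Activity 6@1) gives peak 22: d1:22  d2:20  d3:5  d4:0  d5:0  d6:0  d7:0.
Shift Activity 2→2, Activity 4→3, Activity 5→6, Activity 6→4.
Schedule Activity 1@1, Activity 2@2, Activity 3@1, Activity 4@3, Activity 5@6, Activity 6@4: d1:7  d2:8  d3:8  d4:8  d5:8  d6:4  d7:4 — peak 8.

8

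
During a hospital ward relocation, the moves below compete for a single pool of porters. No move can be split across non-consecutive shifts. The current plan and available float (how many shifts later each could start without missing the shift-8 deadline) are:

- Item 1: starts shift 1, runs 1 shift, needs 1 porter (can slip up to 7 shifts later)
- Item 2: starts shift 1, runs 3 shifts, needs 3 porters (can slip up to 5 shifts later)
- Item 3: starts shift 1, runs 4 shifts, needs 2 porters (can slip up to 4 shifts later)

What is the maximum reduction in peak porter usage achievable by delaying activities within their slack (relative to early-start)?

Early-start peak: s1:6  s2:5  s3:5  s4:2  s5:0  s6:0  s7:0  s8:0 ⇒ 6.
Leveled (Item 1@1, Item 2@2, Item 3@5): s1:1  s2:3  s3:3  s4:3  s5:2  s6:2  s7:2  s8:2 ⇒ 3.
Reduction 6 − 3 = 3.

3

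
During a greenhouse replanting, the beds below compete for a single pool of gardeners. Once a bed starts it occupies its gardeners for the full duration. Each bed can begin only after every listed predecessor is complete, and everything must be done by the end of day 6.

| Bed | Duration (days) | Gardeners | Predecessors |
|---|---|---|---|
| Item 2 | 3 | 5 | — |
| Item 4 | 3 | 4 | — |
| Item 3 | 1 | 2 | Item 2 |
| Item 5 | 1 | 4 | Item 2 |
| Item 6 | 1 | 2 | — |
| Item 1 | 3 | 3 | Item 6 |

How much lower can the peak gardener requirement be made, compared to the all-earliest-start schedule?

Early-start peak: d1:11  d2:12  d3:12  d4:9  d5:0  d6:0 ⇒ 12.
Leveled (Item 2@1, Item 4@4, Item 3@5, Item 5@6, Item 6@1, Item 1@2): d1:7  d2:8  d3:8  d4:7  d5:6  d6:8 ⇒ 8.
Reduction 12 − 8 = 4.

4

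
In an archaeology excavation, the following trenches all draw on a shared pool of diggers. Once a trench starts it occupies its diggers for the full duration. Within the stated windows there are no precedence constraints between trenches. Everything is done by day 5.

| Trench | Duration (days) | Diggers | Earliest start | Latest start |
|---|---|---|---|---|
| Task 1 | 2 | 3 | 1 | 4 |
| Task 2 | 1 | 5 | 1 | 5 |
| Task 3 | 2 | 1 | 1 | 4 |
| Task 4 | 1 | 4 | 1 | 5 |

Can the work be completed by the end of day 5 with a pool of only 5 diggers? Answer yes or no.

yes

Schedule Task 1@1, Task 2@3, Task 3@1, Task 4@4: d1:4  d2:4  d3:5  d4:4  d5:0 — peak 5 ≤ 5.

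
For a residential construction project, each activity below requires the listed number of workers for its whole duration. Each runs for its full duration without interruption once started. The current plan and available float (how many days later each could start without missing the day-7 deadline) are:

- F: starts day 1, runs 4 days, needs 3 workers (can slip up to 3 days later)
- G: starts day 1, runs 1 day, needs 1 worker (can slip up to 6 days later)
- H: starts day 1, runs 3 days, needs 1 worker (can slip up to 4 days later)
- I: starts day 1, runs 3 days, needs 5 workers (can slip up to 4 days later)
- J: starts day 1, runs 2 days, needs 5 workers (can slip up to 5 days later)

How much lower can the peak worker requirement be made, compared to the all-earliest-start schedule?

7

Early-start peak: d1:15  d2:14  d3:9  d4:3  d5:0  d6:0  d7:0 ⇒ 15.
Leveled (F@1, G@1, H@4, I@5, J@2): d1:4  d2:8  d3:8  d4:4  d5:6  d6:6  d7:5 ⇒ 8.
Reduction 15 − 8 = 7.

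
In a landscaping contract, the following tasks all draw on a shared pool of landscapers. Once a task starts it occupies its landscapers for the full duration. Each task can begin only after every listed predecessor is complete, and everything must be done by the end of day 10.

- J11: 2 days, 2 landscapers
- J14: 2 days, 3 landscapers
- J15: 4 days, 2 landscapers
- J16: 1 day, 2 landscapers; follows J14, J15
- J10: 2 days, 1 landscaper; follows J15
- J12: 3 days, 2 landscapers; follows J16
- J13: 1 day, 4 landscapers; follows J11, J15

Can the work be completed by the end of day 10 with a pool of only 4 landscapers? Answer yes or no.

The minimum achievable peak is 5; 4 < 5, so no feasible schedule stays within the cap.

no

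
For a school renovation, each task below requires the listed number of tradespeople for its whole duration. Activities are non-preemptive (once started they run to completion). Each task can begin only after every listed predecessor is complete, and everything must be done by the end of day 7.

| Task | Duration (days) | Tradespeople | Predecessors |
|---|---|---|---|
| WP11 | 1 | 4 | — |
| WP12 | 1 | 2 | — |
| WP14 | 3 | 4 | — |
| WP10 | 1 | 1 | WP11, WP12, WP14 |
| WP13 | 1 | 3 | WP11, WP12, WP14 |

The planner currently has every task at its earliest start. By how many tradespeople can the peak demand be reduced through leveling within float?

Early-start peak: d1:10  d2:4  d3:4  d4:4  d5:0  d6:0  d7:0 ⇒ 10.
Leveled (WP11@1, WP12@2, WP14@3, WP10@6, WP13@6): d1:4  d2:2  d3:4  d4:4  d5:4  d6:4  d7:0 ⇒ 4.
Reduction 10 − 4 = 6.

6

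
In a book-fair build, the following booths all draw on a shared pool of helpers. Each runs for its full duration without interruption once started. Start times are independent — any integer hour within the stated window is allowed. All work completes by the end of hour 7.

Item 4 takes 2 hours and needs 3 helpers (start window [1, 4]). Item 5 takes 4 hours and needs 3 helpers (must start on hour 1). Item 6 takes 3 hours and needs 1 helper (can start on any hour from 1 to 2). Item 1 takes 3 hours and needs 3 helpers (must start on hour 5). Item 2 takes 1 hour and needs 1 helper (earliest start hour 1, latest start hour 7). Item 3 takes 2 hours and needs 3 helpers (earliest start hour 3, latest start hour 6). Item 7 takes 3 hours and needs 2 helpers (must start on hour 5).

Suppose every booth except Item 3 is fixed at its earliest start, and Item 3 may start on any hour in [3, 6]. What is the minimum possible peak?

8

Item 3@3: h1:8  h2:7  h3:7  h4:6  h5:5  h6:5  h7:5 → peak 8
Item 3@4: h1:8  h2:7  h3:4  h4:6  h5:8  h6:5  h7:5 → peak 8
Item 3@5: h1:8  h2:7  h3:4  h4:3  h5:8  h6:8  h7:5 → peak 8
Item 3@6: h1:8  h2:7  h3:4  h4:3  h5:5  h6:8  h7:8 → peak 8
Best is Item 3@3, peak 8.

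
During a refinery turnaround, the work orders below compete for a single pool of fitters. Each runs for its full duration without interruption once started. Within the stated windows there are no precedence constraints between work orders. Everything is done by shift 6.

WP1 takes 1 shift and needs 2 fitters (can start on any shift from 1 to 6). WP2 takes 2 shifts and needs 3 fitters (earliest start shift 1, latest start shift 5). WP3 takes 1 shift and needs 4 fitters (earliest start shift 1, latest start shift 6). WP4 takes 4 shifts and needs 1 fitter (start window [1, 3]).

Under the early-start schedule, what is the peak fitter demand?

10

Early-start schedule: WP1@1, WP2@1, WP3@1, WP4@1.
Load per shift: shift 1: 10, shift 2: 4, shift 3: 1, shift 4: 1, shift 5: 0, shift 6: 0.
Peak is 10.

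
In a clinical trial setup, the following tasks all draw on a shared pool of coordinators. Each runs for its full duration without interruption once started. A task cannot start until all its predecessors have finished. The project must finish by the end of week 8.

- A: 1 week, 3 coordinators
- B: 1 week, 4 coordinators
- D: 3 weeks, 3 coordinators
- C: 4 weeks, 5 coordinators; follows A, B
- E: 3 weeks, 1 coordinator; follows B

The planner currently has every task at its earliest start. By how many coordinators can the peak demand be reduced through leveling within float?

Early-start peak: w1:10  w2:9  w3:9  w4:6  w5:5  w6:0  w7:0  w8:0 ⇒ 10.
Leveled (A@1, B@4, D@1, C@5, E@5): w1:6  w2:3  w3:3  w4:4  w5:6  w6:6  w7:6  w8:5 ⇒ 6.
Reduction 10 − 6 = 4.

4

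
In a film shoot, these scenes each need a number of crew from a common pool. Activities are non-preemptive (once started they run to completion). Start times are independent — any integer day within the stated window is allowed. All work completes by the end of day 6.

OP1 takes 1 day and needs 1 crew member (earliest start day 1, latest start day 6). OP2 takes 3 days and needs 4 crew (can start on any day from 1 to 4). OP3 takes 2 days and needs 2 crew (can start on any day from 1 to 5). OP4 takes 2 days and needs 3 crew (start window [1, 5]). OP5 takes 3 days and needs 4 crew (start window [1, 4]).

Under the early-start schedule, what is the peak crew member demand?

14

Early-start schedule: OP1@1, OP2@1, OP3@1, OP4@1, OP5@1.
Load per day: day 1: 14, day 2: 13, day 3: 8, day 4: 0, day 5: 0, day 6: 0.
Peak is 14.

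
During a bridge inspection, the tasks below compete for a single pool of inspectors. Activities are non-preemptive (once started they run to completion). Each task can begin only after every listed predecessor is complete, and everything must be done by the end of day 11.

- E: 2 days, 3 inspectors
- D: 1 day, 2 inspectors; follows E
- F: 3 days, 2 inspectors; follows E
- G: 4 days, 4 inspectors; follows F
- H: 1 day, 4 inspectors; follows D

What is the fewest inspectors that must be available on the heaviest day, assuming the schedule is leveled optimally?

4

Early-start (E@1, D@3, F@3, G@6, H@4) gives peak 6: d1:3  d2:3  d3:4  d4:6  d5:2  d6:4  d7:4  d8:4  d9:4  d10:0  d11:0.
Shift H→10.
Schedule E@1, D@3, F@3, G@6, H@10: d1:3  d2:3  d3:4  d4:2  d5:2  d6:4  d7:4  d8:4  d9:4  d10:4  d11:0 — peak 4.
Total inspector-days = 34 over 11 days ⇒ peak ≥ ⌈34/11⌉ = 4, so 4 is optimal.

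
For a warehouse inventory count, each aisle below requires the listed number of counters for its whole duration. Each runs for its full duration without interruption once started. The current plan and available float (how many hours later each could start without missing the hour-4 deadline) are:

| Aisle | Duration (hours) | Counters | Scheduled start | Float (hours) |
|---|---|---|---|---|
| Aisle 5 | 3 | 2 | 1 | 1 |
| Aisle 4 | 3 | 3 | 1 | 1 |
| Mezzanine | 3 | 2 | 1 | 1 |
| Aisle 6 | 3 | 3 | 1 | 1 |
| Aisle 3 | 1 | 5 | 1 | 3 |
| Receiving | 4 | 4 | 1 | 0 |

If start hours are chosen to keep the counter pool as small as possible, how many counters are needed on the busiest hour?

Early-start (Aisle 5@1, Aisle 4@1, Mezzanine@1, Aisle 6@1, Aisle 3@1, Receiving@1) gives peak 19: h1:19  h2:14  h3:14  h4:4.
Shift Aisle 3→4.
Schedule Aisle 5@1, Aisle 4@1, Mezzanine@1, Aisle 6@1, Aisle 3@4, Receiving@1: h1:14  h2:14  h3:14  h4:9 — peak 14.

14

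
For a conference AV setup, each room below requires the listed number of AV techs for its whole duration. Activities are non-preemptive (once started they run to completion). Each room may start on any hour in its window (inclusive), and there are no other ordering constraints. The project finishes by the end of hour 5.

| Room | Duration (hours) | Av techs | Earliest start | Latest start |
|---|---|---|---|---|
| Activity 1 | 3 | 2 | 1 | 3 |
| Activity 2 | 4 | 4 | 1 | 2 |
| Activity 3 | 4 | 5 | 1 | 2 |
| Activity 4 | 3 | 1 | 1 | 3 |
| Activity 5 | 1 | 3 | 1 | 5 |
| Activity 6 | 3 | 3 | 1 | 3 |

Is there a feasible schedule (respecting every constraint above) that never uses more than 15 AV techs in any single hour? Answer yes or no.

yes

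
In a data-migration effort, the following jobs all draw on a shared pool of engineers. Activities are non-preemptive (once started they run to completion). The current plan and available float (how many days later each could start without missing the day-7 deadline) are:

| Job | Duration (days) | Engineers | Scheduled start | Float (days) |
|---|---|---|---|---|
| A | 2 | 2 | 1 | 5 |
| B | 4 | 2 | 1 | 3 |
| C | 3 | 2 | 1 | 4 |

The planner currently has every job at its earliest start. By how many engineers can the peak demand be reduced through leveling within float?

Early-start peak: d1:6  d2:6  d3:4  d4:2  d5:0  d6:0  d7:0 ⇒ 6.
Leveled (A@1, B@1, C@3): d1:4  d2:4  d3:4  d4:4  d5:2  d6:0  d7:0 ⇒ 4.
Reduction 6 − 4 = 2.

2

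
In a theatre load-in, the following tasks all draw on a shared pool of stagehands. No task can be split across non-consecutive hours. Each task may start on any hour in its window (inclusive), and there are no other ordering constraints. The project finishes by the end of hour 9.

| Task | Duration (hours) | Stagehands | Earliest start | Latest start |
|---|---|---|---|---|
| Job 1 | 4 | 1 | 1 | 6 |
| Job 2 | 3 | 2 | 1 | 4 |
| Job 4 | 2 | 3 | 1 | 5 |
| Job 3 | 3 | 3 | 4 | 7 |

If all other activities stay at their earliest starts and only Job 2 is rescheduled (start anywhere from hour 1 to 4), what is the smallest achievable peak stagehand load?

6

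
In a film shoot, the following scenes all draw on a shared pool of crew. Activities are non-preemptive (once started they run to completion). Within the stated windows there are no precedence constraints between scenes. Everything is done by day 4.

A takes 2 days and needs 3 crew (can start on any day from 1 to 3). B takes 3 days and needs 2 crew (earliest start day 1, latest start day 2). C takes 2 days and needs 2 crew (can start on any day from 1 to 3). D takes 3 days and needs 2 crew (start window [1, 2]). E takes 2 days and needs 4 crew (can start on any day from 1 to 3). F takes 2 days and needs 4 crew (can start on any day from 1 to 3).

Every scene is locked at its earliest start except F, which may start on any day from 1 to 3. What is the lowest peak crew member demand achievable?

F@1: d1:17  d2:17  d3:4  d4:0 → peak 17
F@2: d1:13  d2:17  d3:8  d4:0 → peak 17
F@3: d1:13  d2:13  d3:8  d4:4 → peak 13
Best is F@3, peak 13.

13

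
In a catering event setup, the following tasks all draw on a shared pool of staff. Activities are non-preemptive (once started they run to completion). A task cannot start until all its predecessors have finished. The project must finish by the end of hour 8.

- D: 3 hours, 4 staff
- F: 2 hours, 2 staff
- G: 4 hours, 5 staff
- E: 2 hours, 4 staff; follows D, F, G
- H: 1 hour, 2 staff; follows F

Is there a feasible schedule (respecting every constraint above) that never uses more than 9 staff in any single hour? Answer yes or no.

Schedule D@1, F@1, G@3, E@7, H@4: h1:6  h2:6  h3:9  h4:7  h5:5  h6:5  h7:4  h8:4 — peak 9 ≤ 9.

yes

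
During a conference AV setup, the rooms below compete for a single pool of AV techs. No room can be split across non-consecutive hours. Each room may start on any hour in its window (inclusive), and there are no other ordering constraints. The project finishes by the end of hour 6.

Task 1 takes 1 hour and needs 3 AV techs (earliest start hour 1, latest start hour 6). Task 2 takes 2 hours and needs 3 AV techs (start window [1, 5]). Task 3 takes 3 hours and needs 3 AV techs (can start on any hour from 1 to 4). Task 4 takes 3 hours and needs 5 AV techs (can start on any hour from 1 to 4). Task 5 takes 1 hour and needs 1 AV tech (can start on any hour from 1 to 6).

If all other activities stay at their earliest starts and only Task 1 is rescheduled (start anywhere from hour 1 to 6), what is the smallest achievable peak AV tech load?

Task 1@1: h1:15  h2:11  h3:8  h4:0  h5:0  h6:0 → peak 15
Task 1@2: h1:12  h2:14  h3:8  h4:0  h5:0  h6:0 → peak 14
Task 1@3: h1:12  h2:11  h3:11  h4:0  h5:0  h6:0 → peak 12
Task 1@4: h1:12  h2:11  h3:8  h4:3  h5:0  h6:0 → peak 12
Task 1@5: h1:12  h2:11  h3:8  h4:0  h5:3  h6:0 → peak 12
Task 1@6: h1:12  h2:11  h3:8  h4:0  h5:0  h6:3 → peak 12
Best is Task 1@3, peak 12.

12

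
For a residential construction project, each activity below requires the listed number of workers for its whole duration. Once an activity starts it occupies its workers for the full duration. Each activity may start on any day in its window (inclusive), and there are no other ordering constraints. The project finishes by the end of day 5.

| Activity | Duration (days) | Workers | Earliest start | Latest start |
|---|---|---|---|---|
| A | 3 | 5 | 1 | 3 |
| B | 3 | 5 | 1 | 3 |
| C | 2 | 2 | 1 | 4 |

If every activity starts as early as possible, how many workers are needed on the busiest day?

Early-start schedule: A@1, B@1, C@1.
Load per day: day 1: 12, day 2: 12, day 3: 10, day 4: 0, day 5: 0.
Peak is 12.

12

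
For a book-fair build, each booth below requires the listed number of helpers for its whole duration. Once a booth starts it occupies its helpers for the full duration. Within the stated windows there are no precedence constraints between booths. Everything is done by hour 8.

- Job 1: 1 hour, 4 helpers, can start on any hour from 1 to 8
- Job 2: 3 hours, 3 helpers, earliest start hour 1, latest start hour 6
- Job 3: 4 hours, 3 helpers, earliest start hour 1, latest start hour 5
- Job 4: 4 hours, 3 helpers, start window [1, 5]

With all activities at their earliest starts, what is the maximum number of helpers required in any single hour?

Early-start schedule: Job 1@1, Job 2@1, Job 3@1, Job 4@1.
Load per hour: hour 1: 13, hour 2: 9, hour 3: 9, hour 4: 6, hour 5: 0, hour 6: 0, hour 7: 0, hour 8: 0.
Peak is 13.

13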